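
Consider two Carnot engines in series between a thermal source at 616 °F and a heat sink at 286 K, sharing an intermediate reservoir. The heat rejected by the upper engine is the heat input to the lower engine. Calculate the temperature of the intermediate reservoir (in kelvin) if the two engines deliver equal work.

T_m ≈ 442 K

T_H = 616 °F → (616 − 32) × 5/9 = 324.44 °C = 597.59 K.
For reversible stages Q_m = Q_H·(T_m/T_H). Setting W₁ = Q_H(1 − T_m/T_H) equal to W₂ = Q_m(1 − T_C/T_m) = Q_H·(T_m − T_C)/T_H gives T_H − T_m = T_m − T_C, so T_m = (T_H + T_C)/2 = (597.59 + 286.00)/2 = 442 K.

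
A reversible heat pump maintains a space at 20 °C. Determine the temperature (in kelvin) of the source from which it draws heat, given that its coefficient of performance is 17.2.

T_C ≈ 276.1 K

T_H = 20 °C → 20 + 273.15 = 293.15 K.
COP_HP = T_H/(T_H − T_C) ⇒ T_C = T_H·(COP_HP − 1)/COP_HP = 293.15 × (17.2 − 1)/17.2 = 276.1 K.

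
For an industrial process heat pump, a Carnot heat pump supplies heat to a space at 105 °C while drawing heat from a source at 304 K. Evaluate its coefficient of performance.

COP_HP ≈ 5.100

T_H = 105 °C → 105 + 273.15 = 378.15 K.
Reversible heating COP: COP_HP = T_H/(T_H − T_C) = 378.15/(378.15 − 304.00) = 5.100.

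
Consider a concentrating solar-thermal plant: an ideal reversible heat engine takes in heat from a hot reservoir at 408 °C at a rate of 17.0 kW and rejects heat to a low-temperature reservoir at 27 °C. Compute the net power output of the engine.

Ẇ ≈ 9.51 kW

T_H = 408 °C → 408 + 273.15 = 681.15 K.
T_C = 27 °C → 27 + 273.15 = 300.15 K.
Carnot efficiency: η = 1 − T_C/T_H = 1 − 300.15/681.15 = 0.5593.
W = η·Q_H = 0.5593 × 17.0 = 9.51 kW.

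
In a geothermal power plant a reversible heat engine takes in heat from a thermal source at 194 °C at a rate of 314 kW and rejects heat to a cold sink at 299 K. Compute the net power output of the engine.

Ẇ ≈ 113.0 kW

T_H = 194 °C → 194 + 273.15 = 467.15 K.
η_rev = 1 − T_C/T_H = 1 − 299.00/467.15 = 0.3599.
W = η·Q_H = 0.3599 × 314 = 113.0 kW.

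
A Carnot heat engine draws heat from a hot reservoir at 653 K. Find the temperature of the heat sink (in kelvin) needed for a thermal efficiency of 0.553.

From η = 1 − T_C/T_H, T_C = T_H·(1 − η) = 653.00 × (1 − 0.553) = 291.9 K.

T_C ≈ 291.9 K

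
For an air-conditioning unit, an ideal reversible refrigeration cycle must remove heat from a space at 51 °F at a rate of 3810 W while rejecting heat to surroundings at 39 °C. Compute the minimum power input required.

T_H = 39 °C → 39 + 273.15 = 312.15 K.
T_C = 51 °F → (51 − 32) × 5/9 = 10.56 °C = 283.71 K.
The reversible coefficient of performance is COP_R = T_C/(T_H − T_C) = 283.71/28.44 = 9.9740.
W = Q_C/COP_R = 3810/9.9740 = 382.0 W.

Ẇ_in ≈ 382.0 W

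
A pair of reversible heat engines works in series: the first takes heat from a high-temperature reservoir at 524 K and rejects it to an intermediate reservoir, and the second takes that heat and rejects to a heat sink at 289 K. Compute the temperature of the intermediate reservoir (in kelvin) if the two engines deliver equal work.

For reversible stages Q_m = Q_H·(T_m/T_H). Setting W₁ = Q_H(1 − T_m/T_H) equal to W₂ = Q_m(1 − T_C/T_m) = Q_H·(T_m − T_C)/T_H gives T_H − T_m = T_m − T_C, so T_m = (T_H + T_C)/2 = (524.00 + 289.00)/2 = 406 K.

T_m ≈ 406 K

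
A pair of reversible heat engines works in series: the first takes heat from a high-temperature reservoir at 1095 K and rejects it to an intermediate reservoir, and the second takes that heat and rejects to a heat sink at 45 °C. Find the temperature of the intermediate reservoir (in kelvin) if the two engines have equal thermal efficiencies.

T_m ≈ 590 K

T_C = 45 °C → 45 + 273.15 = 318.15 K.
Equal efficiencies require 1 − T_m/T_H = 1 − T_C/T_m, i.e. T_m/T_H = T_C/T_m, so T_m = √(T_H·T_C) = √(1095.00 × 318.15) = 590 K.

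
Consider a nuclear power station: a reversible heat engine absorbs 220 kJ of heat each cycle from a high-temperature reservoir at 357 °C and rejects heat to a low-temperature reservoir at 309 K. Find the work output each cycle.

T_H = 357 °C → 357 + 273.15 = 630.15 K.
Carnot efficiency: η = 1 − T_C/T_H = 1 − 309.00/630.15 = 0.5096.
W = η·Q_H = 0.5096 × 220 = 112.1 kJ.

W ≈ 112.1 kJ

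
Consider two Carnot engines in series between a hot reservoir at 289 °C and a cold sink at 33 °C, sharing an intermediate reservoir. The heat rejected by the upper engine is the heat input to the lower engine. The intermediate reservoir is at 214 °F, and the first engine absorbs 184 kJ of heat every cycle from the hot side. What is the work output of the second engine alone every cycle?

T_H = 289 °C → 289 + 273.15 = 562.15 K.
T_C = 33 °C → 33 + 273.15 = 306.15 K.
T_m = 214 °F → (214 − 32) × 5/9 = 101.11 °C = 374.26 K.
Heat entering the second stage: Q_m = Q_H·(T_m/T_H) = 184 × 374.26/562.15 = 123 kJ.
Second-stage efficiency η₂ = 1 − T_C/T_m = 1 − 306.15/374.26 = 0.1820, so W₂ = η₂·Q_m = 22.3 kJ.

W₂ ≈ 22.3 kJ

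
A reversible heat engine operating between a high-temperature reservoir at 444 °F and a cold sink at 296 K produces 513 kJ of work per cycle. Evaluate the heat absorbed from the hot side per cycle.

Q_H ≈ 1250 kJ

T_H = 444 °F → (444 − 32) × 5/9 = 228.89 °C = 502.04 K.
η_rev = 1 − T_C/T_H = 1 − 296.00/502.04 = 0.4104.
Q_H = W/η = 513/0.4104 = 1250 kJ.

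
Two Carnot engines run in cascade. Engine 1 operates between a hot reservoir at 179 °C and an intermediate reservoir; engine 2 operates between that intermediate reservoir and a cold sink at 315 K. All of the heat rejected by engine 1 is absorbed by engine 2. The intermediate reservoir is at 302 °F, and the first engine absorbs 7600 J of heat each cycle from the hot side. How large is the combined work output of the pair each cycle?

T_H = 179 °C → 179 + 273.15 = 452.15 K.
Two reversible stages in series are equivalent to a single Carnot engine between T_H and T_C, so η_total = 1 − T_C/T_H = 1 − 315.00/452.15 = 0.3033.
W_total = η_total · Q_H = 0.3033 × 7600 = 2310 J.

W_total ≈ 2310 J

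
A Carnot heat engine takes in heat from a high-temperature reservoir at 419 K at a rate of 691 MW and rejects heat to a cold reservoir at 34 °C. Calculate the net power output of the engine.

Ẇ ≈ 184.5 MW

T_C = 34 °C → 34 + 273.15 = 307.15 K.
η_rev = 1 − T_C/T_H = 1 − 307.15/419.00 = 0.2669.
W = η·Q_H = 0.2669 × 691 = 184.5 MW.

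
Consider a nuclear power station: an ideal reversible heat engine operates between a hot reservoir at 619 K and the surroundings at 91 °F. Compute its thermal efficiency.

η ≈ 0.506

T_C = 91 °F → (91 − 32) × 5/9 = 32.78 °C = 305.93 K.
The Carnot efficiency is η = 1 − T_C/T_H = 1 − 305.93/619.00 = 0.506.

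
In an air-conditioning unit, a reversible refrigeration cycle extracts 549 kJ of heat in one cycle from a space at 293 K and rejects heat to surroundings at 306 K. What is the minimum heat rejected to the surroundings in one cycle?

For a reversible cycle Q_H/Q_C = T_H/T_C, so Q_H = Q_C·T_H/T_C = 549 × 306.00/293.00 = 573 kJ.

Q_H ≈ 573 kJ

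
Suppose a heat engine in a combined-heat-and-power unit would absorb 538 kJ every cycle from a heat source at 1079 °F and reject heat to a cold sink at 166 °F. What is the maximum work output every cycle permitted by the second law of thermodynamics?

W_max ≈ 319.2 kJ

T_H = 1079 °F → (1079 − 32) × 5/9 = 581.67 °C = 854.82 K.
T_C = 166 °F → (166 − 32) × 5/9 = 74.44 °C = 347.59 K.
The upper bound on efficiency is η_max = 1 − T_C/T_H = 1 − 347.59/854.82 = 0.5934.
W_max = η_max · Q_H = 0.5934 × 538 = 319.2 kJ.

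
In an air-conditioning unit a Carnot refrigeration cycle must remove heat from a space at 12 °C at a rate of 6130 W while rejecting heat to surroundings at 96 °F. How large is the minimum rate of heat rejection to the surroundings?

Q̇_H ≈ 6640 W

T_H = 96 °F → (96 − 32) × 5/9 = 35.56 °C = 308.71 K.
T_C = 12 °C → 12 + 273.15 = 285.15 K.
For a reversible cycle Q_H/Q_C = T_H/T_C, so Q_H = Q_C·T_H/T_C = 6130 × 308.71/285.15 = 6640 W.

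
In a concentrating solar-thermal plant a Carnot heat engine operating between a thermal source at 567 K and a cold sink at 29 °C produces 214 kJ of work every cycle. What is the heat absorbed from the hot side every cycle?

Q_H ≈ 458 kJ

T_C = 29 °C → 29 + 273.15 = 302.15 K.
Carnot efficiency: η = 1 − T_C/T_H = 1 − 302.15/567.00 = 0.4671.
Q_H = W/η = 214/0.4671 = 458 kJ.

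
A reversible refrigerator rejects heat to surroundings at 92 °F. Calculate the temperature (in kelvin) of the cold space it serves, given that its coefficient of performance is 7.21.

T_H = 92 °F → (92 − 32) × 5/9 = 33.33 °C = 306.48 K.
COP_R = T_C/(T_H − T_C) ⇒ T_C = T_H·COP_R/(1 + COP_R) = 306.48 × 7.21/(1 + 7.21) = 269 K.

T_C ≈ 269 K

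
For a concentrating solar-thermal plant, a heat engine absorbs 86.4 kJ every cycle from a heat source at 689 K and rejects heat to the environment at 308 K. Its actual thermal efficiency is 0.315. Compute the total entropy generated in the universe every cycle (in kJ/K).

W = η·Q_H = 0.315 × 86.4 = 27.22 kJ, so Q_C = Q_H − W = 59.18 kJ.
The hot reservoir loses entropy Q_H/T_H = 86.4/689.00 = 0.1254 kJ/K; the cold reservoir gains Q_C/T_C = 59.18/308.00 = 0.1922 kJ/K.
ΔS_univ = −Q_H/T_H + Q_C/T_C = 0.06676 kJ/K (> 0, since η = 0.315 < η_Carnot = 0.553).

ΔS_univ ≈ 0.06676 kJ/K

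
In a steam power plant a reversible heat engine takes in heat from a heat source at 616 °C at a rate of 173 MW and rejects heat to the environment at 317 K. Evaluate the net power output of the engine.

Ẇ ≈ 111 MW

T_H = 616 °C → 616 + 273.15 = 889.15 K.
η_rev = 1 − T_C/T_H = 1 − 317.00/889.15 = 0.6435.
W = η·Q_H = 0.6435 × 173 = 111 MW.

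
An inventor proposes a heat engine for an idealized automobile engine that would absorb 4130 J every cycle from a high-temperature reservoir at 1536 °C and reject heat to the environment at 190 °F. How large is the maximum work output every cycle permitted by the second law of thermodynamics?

W_max ≈ 3310 J

T_H = 1536 °C → 1536 + 273.15 = 1809.15 K.
T_C = 190 °F → (190 − 32) × 5/9 = 87.78 °C = 360.93 K.
By the Carnot theorem, η_max = 1 − T_C/T_H = 1 − 360.93/1809.15 = 0.8005.
W_max = η_max · Q_H = 0.8005 × 4130 = 3310 J.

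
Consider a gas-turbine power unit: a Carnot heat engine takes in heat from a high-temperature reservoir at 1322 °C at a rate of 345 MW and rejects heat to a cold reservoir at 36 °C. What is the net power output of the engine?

T_H = 1322 °C → 1322 + 273.15 = 1595.15 K.
T_C = 36 °C → 36 + 273.15 = 309.15 K.
The Carnot efficiency is η = 1 − T_C/T_H = 1 − 309.15/1595.15 = 0.8062.
W = η·Q_H = 0.8062 × 345 = 278 MW.

Ẇ ≈ 278 MW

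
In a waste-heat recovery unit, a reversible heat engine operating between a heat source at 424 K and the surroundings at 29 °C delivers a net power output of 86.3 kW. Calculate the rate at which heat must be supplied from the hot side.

Q̇_H ≈ 300 kW

T_C = 29 °C → 29 + 273.15 = 302.15 K.
The Carnot efficiency is η = 1 − T_C/T_H = 1 − 302.15/424.00 = 0.2874.
Q_H = W/η = 86.3/0.2874 = 300 kW.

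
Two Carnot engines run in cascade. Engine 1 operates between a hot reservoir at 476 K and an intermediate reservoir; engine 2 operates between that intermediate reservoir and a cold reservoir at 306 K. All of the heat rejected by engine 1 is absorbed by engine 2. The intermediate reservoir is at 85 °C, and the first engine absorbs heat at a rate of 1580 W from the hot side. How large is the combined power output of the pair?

Ẇ_total ≈ 564 W

Two reversible stages in series are equivalent to a single Carnot engine between T_H and T_C, so η_total = 1 − T_C/T_H = 1 − 306.00/476.00 = 0.3571.
W_total = η_total · Q_H = 0.3571 × 1580 = 564 W.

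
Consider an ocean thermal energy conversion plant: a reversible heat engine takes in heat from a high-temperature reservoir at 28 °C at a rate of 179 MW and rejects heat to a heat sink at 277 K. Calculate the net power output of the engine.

Ẇ ≈ 14.35 MW

T_H = 28 °C → 28 + 273.15 = 301.15 K.
For a reversible engine, η = 1 − T_C/T_H = 1 − 277.00/301.15 = 0.0802.
W = η·Q_H = 0.0802 × 179 = 14.35 MW.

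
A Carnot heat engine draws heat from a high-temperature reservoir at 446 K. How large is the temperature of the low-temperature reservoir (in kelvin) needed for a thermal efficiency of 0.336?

T_C ≈ 296 K

From η = 1 − T_C/T_H, T_C = T_H·(1 − η) = 446.00 × (1 − 0.336) = 296 K.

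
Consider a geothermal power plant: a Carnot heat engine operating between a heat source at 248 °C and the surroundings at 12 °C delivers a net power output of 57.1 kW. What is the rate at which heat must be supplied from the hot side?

T_H = 248 °C → 248 + 273.15 = 521.15 K.
T_C = 12 °C → 12 + 273.15 = 285.15 K.
Carnot efficiency: η = 1 − T_C/T_H = 1 − 285.15/521.15 = 0.4528.
Q_H = W/η = 57.1/0.4528 = 126 kW.

Q̇_H ≈ 126 kW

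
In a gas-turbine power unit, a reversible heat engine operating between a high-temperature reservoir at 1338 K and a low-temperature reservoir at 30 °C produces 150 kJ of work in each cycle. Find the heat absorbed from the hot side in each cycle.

T_C = 30 °C → 30 + 273.15 = 303.15 K.
For a reversible engine, η = 1 − T_C/T_H = 1 − 303.15/1338.00 = 0.7734.
Q_H = W/η = 150/0.7734 = 194 kJ.

Q_H ≈ 194 kJ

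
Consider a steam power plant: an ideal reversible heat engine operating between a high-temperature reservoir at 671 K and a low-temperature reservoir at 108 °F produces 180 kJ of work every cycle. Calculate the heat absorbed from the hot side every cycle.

Q_H ≈ 340 kJ

T_C = 108 °F → (108 − 32) × 5/9 = 42.22 °C = 315.37 K.
For a reversible engine, η = 1 − T_C/T_H = 1 − 315.37/671.00 = 0.5300.
Q_H = W/η = 180/0.5300 = 340 kJ.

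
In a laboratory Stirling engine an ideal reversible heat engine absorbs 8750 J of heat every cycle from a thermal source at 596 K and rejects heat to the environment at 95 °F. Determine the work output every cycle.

T_C = 95 °F → (95 − 32) × 5/9 = 35.00 °C = 308.15 K.
The Carnot efficiency is η = 1 − T_C/T_H = 1 − 308.15/596.00 = 0.4830.
W = η·Q_H = 0.4830 × 8750 = 4230 J.

W ≈ 4230 J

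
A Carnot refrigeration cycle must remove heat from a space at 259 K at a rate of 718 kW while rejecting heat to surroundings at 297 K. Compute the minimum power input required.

Ẇ_in ≈ 105 kW

COP_R = T_C/(T_H − T_C) = 259.00/38.00 = 6.8158.
W = Q_C/COP_R = 718/6.8158 = 105 kW.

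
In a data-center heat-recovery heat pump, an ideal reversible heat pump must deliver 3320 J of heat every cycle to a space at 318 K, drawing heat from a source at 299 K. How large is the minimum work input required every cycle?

For a reversible heat pump, COP_HP = T_H/(T_H − T_C) = 318.00/19.00 = 16.7368.
W = Q_H/COP_HP = 3320/16.7368 = 198 J.

W_in ≈ 198 J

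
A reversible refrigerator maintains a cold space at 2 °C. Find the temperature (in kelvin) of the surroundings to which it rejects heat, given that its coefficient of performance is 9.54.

T_H ≈ 304 K

T_C = 2 °C → 2 + 273.15 = 275.15 K.
COP_R = T_C/(T_H − T_C) ⇒ T_H = T_C·(1 + 1/COP_R) = 275.15 × (1 + 1/9.54) = 304 K.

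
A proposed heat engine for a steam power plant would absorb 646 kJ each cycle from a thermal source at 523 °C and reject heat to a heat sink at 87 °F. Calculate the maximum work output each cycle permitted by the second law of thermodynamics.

T_H = 523 °C → 523 + 273.15 = 796.15 K.
T_C = 87 °F → (87 − 32) × 5/9 = 30.56 °C = 303.71 K.
The second-law ceiling is the Carnot efficiency, η_max = 1 − T_C/T_H = 1 − 303.71/796.15 = 0.6185.
W_max = η_max · Q_H = 0.6185 × 646 = 400 kJ.

W_max ≈ 400 kJ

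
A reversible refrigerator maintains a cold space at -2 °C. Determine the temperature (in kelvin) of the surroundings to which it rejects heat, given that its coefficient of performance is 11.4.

T_H ≈ 295 K

T_C = -2 °C → -2 + 273.15 = 271.15 K.
COP_R = T_C/(T_H − T_C) ⇒ T_H = T_C·(1 + 1/COP_R) = 271.15 × (1 + 1/11.4) = 295 K.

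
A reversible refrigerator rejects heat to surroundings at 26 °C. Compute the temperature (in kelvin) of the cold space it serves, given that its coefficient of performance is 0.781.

T_H = 26 °C → 26 + 273.15 = 299.15 K.
COP_R = T_C/(T_H − T_C) ⇒ T_C = T_H·COP_R/(1 + COP_R) = 299.15 × 0.781/(1 + 0.781) = 131 K.

T_C ≈ 131 K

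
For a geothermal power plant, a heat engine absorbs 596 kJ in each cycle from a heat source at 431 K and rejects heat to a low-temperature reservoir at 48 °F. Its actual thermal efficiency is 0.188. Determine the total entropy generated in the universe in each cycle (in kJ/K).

T_C = 48 °F → (48 − 32) × 5/9 = 8.89 °C = 282.04 K.
W = η·Q_H = 0.188 × 596 = 112.0 kJ, so Q_C = Q_H − W = 484.0 kJ.
The hot reservoir loses entropy Q_H/T_H = 596/431.00 = 1.383 kJ/K; the cold reservoir gains Q_C/T_C = 484.0/282.04 = 1.716 kJ/K.
ΔS_univ = −Q_H/T_H + Q_C/T_C = 0.333 kJ/K (> 0, since η = 0.188 < η_Carnot = 0.346).

ΔS_univ ≈ 0.333 kJ/K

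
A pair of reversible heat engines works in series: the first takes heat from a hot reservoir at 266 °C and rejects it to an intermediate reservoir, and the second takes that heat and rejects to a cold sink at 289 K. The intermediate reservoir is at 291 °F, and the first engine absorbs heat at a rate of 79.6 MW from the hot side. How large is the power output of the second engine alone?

Ẇ₂ ≈ 18.9 MW

T_H = 266 °C → 266 + 273.15 = 539.15 K.
T_m = 291 °F → (291 − 32) × 5/9 = 143.89 °C = 417.04 K.
Heat entering the second stage: Q_m = Q_H·(T_m/T_H) = 79.6 × 417.04/539.15 = 61.6 MW.
Second-stage efficiency η₂ = 1 − T_C/T_m = 1 − 289.00/417.04 = 0.3070, so W₂ = η₂·Q_m = 18.9 MW.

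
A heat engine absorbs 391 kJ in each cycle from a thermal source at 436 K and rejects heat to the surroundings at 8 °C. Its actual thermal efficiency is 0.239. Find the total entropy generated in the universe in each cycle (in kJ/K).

T_C = 8 °C → 8 + 273.15 = 281.15 K.
W = η·Q_H = 0.239 × 391 = 93.45 kJ, so Q_C = Q_H − W = 297.6 kJ.
Reservoir entropy changes: ΔS_H = −Q_H/T_H = −391/436.00 = -0.8968 kJ/K and ΔS_C = +Q_C/T_C = 297.6/281.15 = 1.058 kJ/K.
ΔS_univ = −Q_H/T_H + Q_C/T_C = 0.162 kJ/K (> 0, since η = 0.239 < η_Carnot = 0.355).

ΔS_univ ≈ 0.162 kJ/K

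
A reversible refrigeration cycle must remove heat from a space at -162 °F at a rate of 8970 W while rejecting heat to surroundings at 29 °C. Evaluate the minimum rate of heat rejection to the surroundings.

T_H = 29 °C → 29 + 273.15 = 302.15 K.
T_C = -162 °F → (-162 − 32) × 5/9 = -107.78 °C = 165.37 K.
For a reversible cycle Q_H/Q_C = T_H/T_C, so Q_H = Q_C·T_H/T_C = 8970 × 302.15/165.37 = 16390 W.

Q̇_H ≈ 16390 W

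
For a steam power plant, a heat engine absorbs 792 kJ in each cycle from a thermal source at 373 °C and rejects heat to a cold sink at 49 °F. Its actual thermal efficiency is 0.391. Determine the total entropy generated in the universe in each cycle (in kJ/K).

T_H = 373 °C → 373 + 273.15 = 646.15 K.
T_C = 49 °F → (49 − 32) × 5/9 = 9.44 °C = 282.59 K.
W = η·Q_H = 0.391 × 792 = 309.7 kJ, so Q_C = Q_H − W = 482.3 kJ.
Reservoir entropy changes: ΔS_H = −Q_H/T_H = −792/646.15 = -1.226 kJ/K and ΔS_C = +Q_C/T_C = 482.3/282.59 = 1.707 kJ/K.
ΔS_univ = −Q_H/T_H + Q_C/T_C = 0.481 kJ/K (> 0, since η = 0.391 < η_Carnot = 0.563).

ΔS_univ ≈ 0.481 kJ/K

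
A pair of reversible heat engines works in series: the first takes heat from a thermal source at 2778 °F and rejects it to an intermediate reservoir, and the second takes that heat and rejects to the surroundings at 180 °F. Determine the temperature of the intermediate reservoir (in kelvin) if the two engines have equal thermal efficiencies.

T_m ≈ 800 K

T_H = 2778 °F → (2778 − 32) × 5/9 = 1525.56 °C = 1798.71 K.
T_C = 180 °F → (180 − 32) × 5/9 = 82.22 °C = 355.37 K.
Equal efficiencies require 1 − T_m/T_H = 1 − T_C/T_m, i.e. T_m/T_H = T_C/T_m, so T_m = √(T_H·T_C) = √(1798.71 × 355.37) = 800 K.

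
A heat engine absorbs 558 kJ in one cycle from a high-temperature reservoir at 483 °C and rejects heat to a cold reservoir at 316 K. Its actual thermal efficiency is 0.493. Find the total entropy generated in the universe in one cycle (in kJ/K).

ΔS_univ ≈ 0.157 kJ/K

T_H = 483 °C → 483 + 273.15 = 756.15 K.
W = η·Q_H = 0.493 × 558 = 275.1 kJ, so Q_C = Q_H − W = 282.9 kJ.
Entropy balance on the reservoirs: −Q_H/T_H = -0.7379 kJ/K, +Q_C/T_C = 0.8953 kJ/K.
ΔS_univ = −Q_H/T_H + Q_C/T_C = 0.157 kJ/K (> 0, since η = 0.493 < η_Carnot = 0.582).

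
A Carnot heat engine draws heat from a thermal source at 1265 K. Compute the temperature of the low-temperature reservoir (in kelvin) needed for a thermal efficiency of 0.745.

T_C ≈ 323 K

From η = 1 − T_C/T_H, T_C = T_H·(1 − η) = 1265.00 × (1 − 0.745) = 323 K.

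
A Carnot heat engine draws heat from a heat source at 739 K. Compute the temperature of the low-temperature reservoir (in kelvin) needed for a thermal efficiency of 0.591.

From η = 1 − T_C/T_H, T_C = T_H·(1 − η) = 739.00 × (1 − 0.591) = 302.3 K.

T_C ≈ 302.3 K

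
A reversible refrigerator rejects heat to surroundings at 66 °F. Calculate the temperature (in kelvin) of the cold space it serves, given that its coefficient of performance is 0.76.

T_H = 66 °F → (66 − 32) × 5/9 = 18.89 °C = 292.04 K.
COP_R = T_C/(T_H − T_C) ⇒ T_C = T_H·COP_R/(1 + COP_R) = 292.04 × 0.76/(1 + 0.76) = 126.1 K.

T_C ≈ 126.1 K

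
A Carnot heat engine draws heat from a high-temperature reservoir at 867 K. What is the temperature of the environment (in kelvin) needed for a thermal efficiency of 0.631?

From η = 1 − T_C/T_H, T_C = T_H·(1 − η) = 867.00 × (1 − 0.631) = 319.9 K.

T_C ≈ 319.9 K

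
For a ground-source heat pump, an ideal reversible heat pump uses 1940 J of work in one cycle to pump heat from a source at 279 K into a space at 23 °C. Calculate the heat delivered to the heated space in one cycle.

Q_H ≈ 33500 J

T_H = 23 °C → 23 + 273.15 = 296.15 K.
COP_HP = T_H/(T_H − T_C) = 296.15/17.15 = 17.2682.
Q_H = COP_HP · W = 17.2682 × 1940 = 33500 J.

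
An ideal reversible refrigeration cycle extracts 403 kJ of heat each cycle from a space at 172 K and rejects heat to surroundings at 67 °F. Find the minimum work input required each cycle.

W_in ≈ 282.6 kJ

T_H = 67 °F → (67 − 32) × 5/9 = 19.44 °C = 292.59 K.
COP_R = T_C/(T_H − T_C) = 172.00/120.59 = 1.4263.
W = Q_C/COP_R = 403/1.4263 = 282.6 kJ.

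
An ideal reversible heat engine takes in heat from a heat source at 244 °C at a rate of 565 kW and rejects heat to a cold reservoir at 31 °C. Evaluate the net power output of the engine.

T_H = 244 °C → 244 + 273.15 = 517.15 K.
T_C = 31 °C → 31 + 273.15 = 304.15 K.
Carnot efficiency: η = 1 − T_C/T_H = 1 − 304.15/517.15 = 0.4119.
W = η·Q_H = 0.4119 × 565 = 233 kW.

Ẇ ≈ 233 kW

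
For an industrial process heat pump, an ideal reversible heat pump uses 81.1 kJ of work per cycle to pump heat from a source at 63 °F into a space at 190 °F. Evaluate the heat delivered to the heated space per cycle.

T_H = 190 °F → (190 − 32) × 5/9 = 87.78 °C = 360.93 K.
T_C = 63 °F → (63 − 32) × 5/9 = 17.22 °C = 290.37 K.
COP_HP = T_H/(T_H − T_C) = 360.93/70.56 = 5.1155.
Q_H = COP_HP · W = 5.1155 × 81.1 = 415 kJ.

Q_H ≈ 415 kJ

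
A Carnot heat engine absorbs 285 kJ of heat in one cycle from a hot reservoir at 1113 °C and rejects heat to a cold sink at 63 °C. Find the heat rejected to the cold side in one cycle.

T_H = 1113 °C → 1113 + 273.15 = 1386.15 K.
T_C = 63 °C → 63 + 273.15 = 336.15 K.
η_rev = 1 − T_C/T_H = 1 − 336.15/1386.15 = 0.7575.
For a reversible cycle Q_C/Q_H = T_C/T_H, so Q_C = 285 × 336.15/1386.15 = 69.1 kJ.

Q_C ≈ 69.1 kJ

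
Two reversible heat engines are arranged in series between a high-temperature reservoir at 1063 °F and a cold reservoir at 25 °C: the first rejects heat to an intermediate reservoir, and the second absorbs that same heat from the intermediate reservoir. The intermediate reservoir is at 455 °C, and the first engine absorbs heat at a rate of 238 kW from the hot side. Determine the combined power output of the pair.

Ẇ_total ≈ 154.1 kW

T_H = 1063 °F → (1063 − 32) × 5/9 = 572.78 °C = 845.93 K.
T_C = 25 °C → 25 + 273.15 = 298.15 K.
Two reversible stages in series are equivalent to a single Carnot engine between T_H and T_C, so η_total = 1 − T_C/T_H = 1 − 298.15/845.93 = 0.6475.
W_total = η_total · Q_H = 0.6475 × 238 = 154.1 kW.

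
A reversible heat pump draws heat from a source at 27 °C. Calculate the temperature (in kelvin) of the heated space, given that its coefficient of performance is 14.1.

T_H ≈ 323 K

T_C = 27 °C → 27 + 273.15 = 300.15 K.
COP_HP = T_H/(T_H − T_C) ⇒ T_H = T_C·COP_HP/(COP_HP − 1) = 300.15 × 14.1/(14.1 − 1) = 323 K.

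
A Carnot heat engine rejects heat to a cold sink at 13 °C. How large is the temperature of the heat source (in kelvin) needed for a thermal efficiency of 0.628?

T_C = 13 °C → 13 + 273.15 = 286.15 K.
From η = 1 − T_C/T_H, solving for T_H gives T_H = T_C/(1 − η) = 286.15/(1 − 0.628) = 769 K.

T_H ≈ 769 K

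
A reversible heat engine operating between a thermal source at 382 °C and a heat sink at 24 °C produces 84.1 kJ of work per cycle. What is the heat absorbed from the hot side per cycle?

Q_H ≈ 154 kJ

T_H = 382 °C → 382 + 273.15 = 655.15 K.
T_C = 24 °C → 24 + 273.15 = 297.15 K.
Since the cycle is reversible, η = 1 − T_C/T_H = 1 − 297.15/655.15 = 0.5464.
Q_H = W/η = 84.1/0.5464 = 154 kJ.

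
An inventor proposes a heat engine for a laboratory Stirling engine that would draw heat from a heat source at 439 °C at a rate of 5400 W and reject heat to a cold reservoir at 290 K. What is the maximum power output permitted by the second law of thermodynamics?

T_H = 439 °C → 439 + 273.15 = 712.15 K.
By the Carnot theorem, η_max = 1 − T_C/T_H = 1 − 290.00/712.15 = 0.5928.
W_max = η_max · Q_H = 0.5928 × 5400 = 3200 W.

Ẇ_max ≈ 3200 W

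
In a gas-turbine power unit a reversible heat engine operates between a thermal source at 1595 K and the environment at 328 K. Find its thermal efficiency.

Since the cycle is reversible, η = 1 − T_C/T_H = 1 − 328.00/1595.00 = 0.794.

η ≈ 0.794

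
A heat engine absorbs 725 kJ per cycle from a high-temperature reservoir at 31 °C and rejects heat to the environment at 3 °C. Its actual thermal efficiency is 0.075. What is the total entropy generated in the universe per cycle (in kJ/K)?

T_H = 31 °C → 31 + 273.15 = 304.15 K.
T_C = 3 °C → 3 + 273.15 = 276.15 K.
W = η·Q_H = 0.075 × 725 = 54.38 kJ, so Q_C = Q_H − W = 670.6 kJ.
The hot reservoir loses entropy Q_H/T_H = 725/304.15 = 2.384 kJ/K; the cold reservoir gains Q_C/T_C = 670.6/276.15 = 2.428 kJ/K.
ΔS_univ = −Q_H/T_H + Q_C/T_C = 0.0448 kJ/K (> 0, since η = 0.075 < η_Carnot = 0.092).

ΔS_univ ≈ 0.0448 kJ/K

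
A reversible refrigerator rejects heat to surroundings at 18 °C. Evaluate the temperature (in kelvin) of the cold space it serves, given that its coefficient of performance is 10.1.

T_C ≈ 265 K

T_H = 18 °C → 18 + 273.15 = 291.15 K.
COP_R = T_C/(T_H − T_C) ⇒ T_C = T_H·COP_R/(1 + COP_R) = 291.15 × 10.1/(1 + 10.1) = 265 K.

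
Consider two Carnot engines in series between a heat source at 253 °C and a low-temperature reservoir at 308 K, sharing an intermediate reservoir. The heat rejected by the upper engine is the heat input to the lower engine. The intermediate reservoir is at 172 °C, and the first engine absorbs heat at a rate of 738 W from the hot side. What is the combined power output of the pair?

T_H = 253 °C → 253 + 273.15 = 526.15 K.
Two reversible stages in series are equivalent to a single Carnot engine between T_H and T_C, so η_total = 1 − T_C/T_H = 1 − 308.00/526.15 = 0.4146.
W_total = η_total · Q_H = 0.4146 × 738 = 306 W.

Ẇ_total ≈ 306 W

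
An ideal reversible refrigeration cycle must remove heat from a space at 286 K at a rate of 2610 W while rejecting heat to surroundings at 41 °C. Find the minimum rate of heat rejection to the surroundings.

T_H = 41 °C → 41 + 273.15 = 314.15 K.
For a reversible cycle Q_H/Q_C = T_H/T_C, so Q_H = Q_C·T_H/T_C = 2610 × 314.15/286.00 = 2867 W.

Q̇_H ≈ 2867 W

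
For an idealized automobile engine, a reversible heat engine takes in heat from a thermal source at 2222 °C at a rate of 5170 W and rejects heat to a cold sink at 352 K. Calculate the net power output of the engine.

T_H = 2222 °C → 2222 + 273.15 = 2495.15 K.
η_rev = 1 − T_C/T_H = 1 − 352.00/2495.15 = 0.8589.
W = η·Q_H = 0.8589 × 5170 = 4440 W.

Ẇ ≈ 4440 W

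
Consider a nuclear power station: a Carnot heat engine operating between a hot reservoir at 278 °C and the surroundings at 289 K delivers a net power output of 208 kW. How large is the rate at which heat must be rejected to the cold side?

T_H = 278 °C → 278 + 273.15 = 551.15 K.
For a reversible engine, η = 1 − T_C/T_H = 1 − 289.00/551.15 = 0.4756.
Since Q_C/Q_H = T_C/T_H and Q_H = W/η, Q_C = W·T_C/(T_H − T_C) = 208 × 289.00/262.15 = 229 kW.

Q̇_C ≈ 229 kW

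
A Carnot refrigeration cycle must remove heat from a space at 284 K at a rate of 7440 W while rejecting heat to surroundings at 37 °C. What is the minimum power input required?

Ẇ_in ≈ 685 W

T_H = 37 °C → 37 + 273.15 = 310.15 K.
Carnot COP: COP_R = T_C/(T_H − T_C) = 284.00/26.15 = 10.8604.
W = Q_C/COP_R = 7440/10.8604 = 685 W.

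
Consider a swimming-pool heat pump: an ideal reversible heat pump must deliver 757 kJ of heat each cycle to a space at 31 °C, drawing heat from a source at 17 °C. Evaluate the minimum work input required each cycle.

T_H = 31 °C → 31 + 273.15 = 304.15 K.
T_C = 17 °C → 17 + 273.15 = 290.15 K.
Reversible heating COP: COP_HP = T_H/(T_H − T_C) = 304.15/14.00 = 21.7250.
W = Q_H/COP_HP = 757/21.7250 = 34.8 kJ.

W_in ≈ 34.8 kJ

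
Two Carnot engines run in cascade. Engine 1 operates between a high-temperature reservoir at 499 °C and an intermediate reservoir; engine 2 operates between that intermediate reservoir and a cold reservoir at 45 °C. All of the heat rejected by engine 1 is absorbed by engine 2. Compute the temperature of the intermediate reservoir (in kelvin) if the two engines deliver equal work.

T_H = 499 °C → 499 + 273.15 = 772.15 K.
T_C = 45 °C → 45 + 273.15 = 318.15 K.
For reversible stages Q_m = Q_H·(T_m/T_H). Setting W₁ = Q_H(1 − T_m/T_H) equal to W₂ = Q_m(1 − T_C/T_m) = Q_H·(T_m − T_C)/T_H gives T_H − T_m = T_m − T_C, so T_m = (T_H + T_C)/2 = (772.15 + 318.15)/2 = 545 K.

T_m ≈ 545 K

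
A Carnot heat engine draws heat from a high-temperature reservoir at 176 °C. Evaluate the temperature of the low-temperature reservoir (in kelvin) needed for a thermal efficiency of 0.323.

T_C ≈ 304 K

T_H = 176 °C → 176 + 273.15 = 449.15 K.
From η = 1 − T_C/T_H, T_C = T_H·(1 − η) = 449.15 × (1 − 0.323) = 304 K.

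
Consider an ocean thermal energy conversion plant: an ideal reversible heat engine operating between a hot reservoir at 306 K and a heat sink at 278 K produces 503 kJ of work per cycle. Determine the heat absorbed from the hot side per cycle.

Q_H ≈ 5497 kJ

η_rev = 1 − T_C/T_H = 1 − 278.00/306.00 = 0.0915.
Q_H = W/η = 503/0.0915 = 5497 kJ.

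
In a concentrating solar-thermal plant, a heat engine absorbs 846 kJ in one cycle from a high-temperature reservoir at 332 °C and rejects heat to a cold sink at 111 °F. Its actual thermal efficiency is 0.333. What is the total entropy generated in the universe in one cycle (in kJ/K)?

ΔS_univ ≈ 0.382 kJ/K

T_H = 332 °C → 332 + 273.15 = 605.15 K.
T_C = 111 °F → (111 − 32) × 5/9 = 43.89 °C = 317.04 K.
W = η·Q_H = 0.333 × 846 = 281.7 kJ, so Q_C = Q_H − W = 564.3 kJ.
Reservoir entropy changes: ΔS_H = −Q_H/T_H = −846/605.15 = -1.398 kJ/K and ΔS_C = +Q_C/T_C = 564.3/317.04 = 1.780 kJ/K.
ΔS_univ = −Q_H/T_H + Q_C/T_C = 0.382 kJ/K (> 0, since η = 0.333 < η_Carnot = 0.476).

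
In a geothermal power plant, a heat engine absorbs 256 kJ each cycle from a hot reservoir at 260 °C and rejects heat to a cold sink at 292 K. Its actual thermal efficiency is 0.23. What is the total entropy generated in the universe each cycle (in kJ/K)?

ΔS_univ ≈ 0.195 kJ/K

T_H = 260 °C → 260 + 273.15 = 533.15 K.
W = η·Q_H = 0.23 × 256 = 58.88 kJ, so Q_C = Q_H − W = 197.1 kJ.
The hot reservoir loses entropy Q_H/T_H = 256/533.15 = 0.4802 kJ/K; the cold reservoir gains Q_C/T_C = 197.1/292.00 = 0.6751 kJ/K.
ΔS_univ = −Q_H/T_H + Q_C/T_C = 0.195 kJ/K (> 0, since η = 0.23 < η_Carnot = 0.452).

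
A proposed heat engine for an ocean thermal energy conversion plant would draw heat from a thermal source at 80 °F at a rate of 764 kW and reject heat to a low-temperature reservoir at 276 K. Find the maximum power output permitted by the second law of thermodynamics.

T_H = 80 °F → (80 − 32) × 5/9 = 26.67 °C = 299.82 K.
By the Carnot theorem, η_max = 1 − T_C/T_H = 1 − 276.00/299.82 = 0.0794.
W_max = η_max · Q_H = 0.0794 × 764 = 60.7 kW.

Ẇ_max ≈ 60.7 kW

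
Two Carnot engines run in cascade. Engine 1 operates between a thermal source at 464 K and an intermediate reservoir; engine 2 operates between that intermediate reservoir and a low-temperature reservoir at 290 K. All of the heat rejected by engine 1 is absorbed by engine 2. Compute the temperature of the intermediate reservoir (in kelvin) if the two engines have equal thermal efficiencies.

T_m ≈ 366.8 K

Equal efficiencies require 1 − T_m/T_H = 1 − T_C/T_m, i.e. T_m/T_H = T_C/T_m, so T_m = √(T_H·T_C) = √(464.00 × 290.00) = 366.8 K.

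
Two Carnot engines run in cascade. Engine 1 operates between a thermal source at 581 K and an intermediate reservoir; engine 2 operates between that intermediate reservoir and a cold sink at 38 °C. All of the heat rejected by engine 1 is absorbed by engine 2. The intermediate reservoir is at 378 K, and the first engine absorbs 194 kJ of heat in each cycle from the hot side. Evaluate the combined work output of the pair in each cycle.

T_C = 38 °C → 38 + 273.15 = 311.15 K.
Two reversible stages in series are equivalent to a single Carnot engine between T_H and T_C, so η_total = 1 − T_C/T_H = 1 − 311.15/581.00 = 0.4645.
W_total = η_total · Q_H = 0.4645 × 194 = 90.1 kJ.

W_total ≈ 90.1 kJ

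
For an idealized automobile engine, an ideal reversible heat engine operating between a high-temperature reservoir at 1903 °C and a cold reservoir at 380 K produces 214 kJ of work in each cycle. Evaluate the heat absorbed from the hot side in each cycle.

Q_H ≈ 259 kJ

T_H = 1903 °C → 1903 + 273.15 = 2176.15 K.
For a reversible engine, η = 1 − T_C/T_H = 1 − 380.00/2176.15 = 0.8254.
Q_H = W/η = 214/0.8254 = 259 kJ.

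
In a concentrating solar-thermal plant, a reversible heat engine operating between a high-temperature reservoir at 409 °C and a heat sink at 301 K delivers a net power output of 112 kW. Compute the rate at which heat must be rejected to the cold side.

Q̇_C ≈ 88.4 kW

T_H = 409 °C → 409 + 273.15 = 682.15 K.
The Carnot efficiency is η = 1 − T_C/T_H = 1 − 301.00/682.15 = 0.5587.
Since Q_C/Q_H = T_C/T_H and Q_H = W/η, Q_C = W·T_C/(T_H − T_C) = 112 × 301.00/381.15 = 88.4 kW.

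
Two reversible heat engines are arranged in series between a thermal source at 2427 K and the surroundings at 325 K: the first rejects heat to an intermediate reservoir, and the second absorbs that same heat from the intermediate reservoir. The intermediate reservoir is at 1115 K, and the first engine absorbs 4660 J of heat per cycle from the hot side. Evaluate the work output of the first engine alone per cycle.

First-stage efficiency η₁ = 1 − T_m/T_H = 1 − 1115.00/2427.00 = 0.5406.
W₁ = η₁·Q_H = 0.5406 × 4660 = 2519 J.

W₁ ≈ 2519 J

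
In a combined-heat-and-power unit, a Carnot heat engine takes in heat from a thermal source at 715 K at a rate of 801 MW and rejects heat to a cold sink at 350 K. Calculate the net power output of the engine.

The Carnot efficiency is η = 1 − T_C/T_H = 1 − 350.00/715.00 = 0.5105.
W = η·Q_H = 0.5105 × 801 = 409 MW.

Ẇ ≈ 409 MW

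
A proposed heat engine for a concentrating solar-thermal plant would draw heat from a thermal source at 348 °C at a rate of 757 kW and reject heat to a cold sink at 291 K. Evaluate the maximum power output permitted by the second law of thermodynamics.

Ẇ_max ≈ 402.4 kW

T_H = 348 °C → 348 + 273.15 = 621.15 K.
The second-law ceiling is the Carnot efficiency, η_max = 1 − T_C/T_H = 1 − 291.00/621.15 = 0.5315.
W_max = η_max · Q_H = 0.5315 × 757 = 402.4 kW.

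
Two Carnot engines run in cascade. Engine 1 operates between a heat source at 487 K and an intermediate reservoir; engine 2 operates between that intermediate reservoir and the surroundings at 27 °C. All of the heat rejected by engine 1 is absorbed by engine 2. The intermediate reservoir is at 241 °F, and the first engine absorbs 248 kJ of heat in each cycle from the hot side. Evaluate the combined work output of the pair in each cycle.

W_total ≈ 95.2 kJ

T_C = 27 °C → 27 + 273.15 = 300.15 K.
Two reversible stages in series are equivalent to a single Carnot engine between T_H and T_C, so η_total = 1 − T_C/T_H = 1 − 300.15/487.00 = 0.3837.
W_total = η_total · Q_H = 0.3837 × 248 = 95.2 kJ.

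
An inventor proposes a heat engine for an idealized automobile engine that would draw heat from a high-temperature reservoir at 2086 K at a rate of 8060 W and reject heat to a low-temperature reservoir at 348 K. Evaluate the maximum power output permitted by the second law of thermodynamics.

Ẇ_max ≈ 6715 W

The second-law ceiling is the Carnot efficiency, η_max = 1 − T_C/T_H = 1 − 348.00/2086.00 = 0.8332.
W_max = η_max · Q_H = 0.8332 × 8060 = 6715 W.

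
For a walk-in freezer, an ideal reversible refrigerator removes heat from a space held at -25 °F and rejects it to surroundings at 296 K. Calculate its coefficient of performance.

T_C = -25 °F → (-25 − 32) × 5/9 = -31.67 °C = 241.48 K.
For a reversible refrigerator, COP_R = T_C/(T_H − T_C) = 241.48/(296.00 − 241.48) = 4.430.

COP_R ≈ 4.430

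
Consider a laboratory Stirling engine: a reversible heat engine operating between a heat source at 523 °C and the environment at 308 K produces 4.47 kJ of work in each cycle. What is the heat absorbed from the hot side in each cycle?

Q_H ≈ 7.29 kJ

T_H = 523 °C → 523 + 273.15 = 796.15 K.
Carnot efficiency: η = 1 − T_C/T_H = 1 − 308.00/796.15 = 0.6131.
Q_H = W/η = 4.47/0.6131 = 7.29 kJ.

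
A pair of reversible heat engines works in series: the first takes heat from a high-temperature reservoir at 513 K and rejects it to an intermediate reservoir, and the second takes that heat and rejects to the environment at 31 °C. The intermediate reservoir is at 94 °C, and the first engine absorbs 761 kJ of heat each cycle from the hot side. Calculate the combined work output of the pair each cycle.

T_C = 31 °C → 31 + 273.15 = 304.15 K.
Two reversible stages in series are equivalent to a single Carnot engine between T_H and T_C, so η_total = 1 − T_C/T_H = 1 − 304.15/513.00 = 0.4071.
W_total = η_total · Q_H = 0.4071 × 761 = 310 kJ.

W_total ≈ 310 kJ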